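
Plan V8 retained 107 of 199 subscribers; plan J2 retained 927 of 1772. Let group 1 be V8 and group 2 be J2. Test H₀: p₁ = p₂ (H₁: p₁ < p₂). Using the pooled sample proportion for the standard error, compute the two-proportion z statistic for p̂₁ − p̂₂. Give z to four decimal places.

z = 0.3897

p̂₁ = 107/199 ≈ 0.537688, p̂₂ = 927/1772 ≈ 0.523138.
Pooled p̂ = (107+927)/(199+1772) = 1034/1971 = 0.524607.
SE = √(0.249395 × 0.00558946) = 0.037336.
z = (0.537688 − 0.523138)/0.037336 = 0.014550/0.037336 = 0.3897.
p-value = P(Z < 0.390) ≈ 0.6516.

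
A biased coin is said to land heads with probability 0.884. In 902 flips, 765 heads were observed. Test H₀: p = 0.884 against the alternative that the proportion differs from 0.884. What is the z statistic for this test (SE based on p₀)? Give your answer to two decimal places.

z = -3.37

p̂ = 765/902 ≈ 0.84812.
SE = √(p₀(1−p₀)/n) = √(0.10254/902) = 0.01066.
z = (0.84812 − 0.884)/0.01066 = -0.03588/0.01066 = -3.37.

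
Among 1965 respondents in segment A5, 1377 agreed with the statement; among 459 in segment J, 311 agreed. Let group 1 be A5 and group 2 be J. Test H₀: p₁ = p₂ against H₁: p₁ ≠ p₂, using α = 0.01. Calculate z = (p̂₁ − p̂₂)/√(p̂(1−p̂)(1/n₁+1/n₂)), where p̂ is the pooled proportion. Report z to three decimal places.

p̂₁ = 1377/1965 ≈ 0.70076, p̂₂ = 311/459 ≈ 0.67756.
Pooled p̂ = (1377+311)/(1965+459) = 1688/2424 = 0.69637.
SE = √(0.211439 × 0.00268756) = 0.02384.
z = (0.70076 − 0.67756)/0.02384 = 0.02320/0.02384 = 0.973.
p-value = 2·P(Z > 0.973) ≈ 0.3304; since p > α = 0.01, fail to reject H₀.

z = 0.973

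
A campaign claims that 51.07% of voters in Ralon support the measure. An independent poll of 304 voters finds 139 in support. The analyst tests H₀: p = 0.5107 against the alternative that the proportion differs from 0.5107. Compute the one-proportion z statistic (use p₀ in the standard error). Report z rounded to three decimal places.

z = -1.865

p̂ = 139/304 ≈ 0.45724.
SE = √(p₀(1−p₀)/n) = √(0.24989/304) = 0.02867.
z = (0.45724 − 0.5107)/0.02867 = -0.05346/0.02867 = -1.865.
Two-sided p-value ≈ 2·Φ(−1.865) = 0.0622.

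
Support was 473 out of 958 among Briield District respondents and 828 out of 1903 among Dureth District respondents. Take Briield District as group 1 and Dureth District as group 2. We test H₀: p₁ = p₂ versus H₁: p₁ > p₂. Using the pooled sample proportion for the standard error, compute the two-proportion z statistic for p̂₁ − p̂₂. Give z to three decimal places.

z = 2.972

p̂₁ = 473/958 = 0.49374, p̂₂ = 828/1903 = 0.43510.
Pooled p̂ = (473+828)/(958+1903) = 1301/2861 = 0.45474.
SE = √(0.247951 × 0.00156933) = 0.01973.
z = (0.49374 − 0.43510)/0.01973 = 0.05864/0.01973 = 2.972.
p-value = P(Z > 2.972) ≈ 0.0015.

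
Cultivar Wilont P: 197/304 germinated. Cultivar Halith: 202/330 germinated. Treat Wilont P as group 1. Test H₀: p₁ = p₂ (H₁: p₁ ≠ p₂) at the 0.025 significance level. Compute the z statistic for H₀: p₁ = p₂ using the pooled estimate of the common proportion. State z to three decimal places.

z = 0.935

p̂₁ = 197/304 ≈ 0.64803, p̂₂ = 202/330 ≈ 0.61212.
Pooled p̂ = (197+202)/(304+330) = 399/634 = 0.62934.
SE = √(0.233272 × 0.00631978) = 0.03840.
z = (0.64803 − 0.61212)/0.03840 = 0.03591/0.03840 = 0.935.
p-value = 2·P(Z > 0.935) ≈ 0.3497. With α = 0.025, fail to reject H₀.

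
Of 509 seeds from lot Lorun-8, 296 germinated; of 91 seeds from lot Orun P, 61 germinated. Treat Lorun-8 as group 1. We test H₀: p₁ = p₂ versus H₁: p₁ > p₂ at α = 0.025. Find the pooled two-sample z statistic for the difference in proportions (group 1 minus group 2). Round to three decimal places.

p̂₁ = 296/509 = 0.58153, p̂₂ = 61/91 = 0.67033.
Pooled p̂ = (296+61)/(509+91) = 357/600 = 0.59500.
SE = √(p̂(1−p̂)(1/n₁+1/n₂)) = √(0.59500·0.40500·0.0129536) = √(0.00312151) = 0.05587.
z = (0.58153 − 0.67033)/0.05587 = -0.08880/0.05587 = -1.589.
p-value = P(Z > -1.589) ≈ 0.9440; since p > α = 0.025, fail to reject H₀.

z = -1.589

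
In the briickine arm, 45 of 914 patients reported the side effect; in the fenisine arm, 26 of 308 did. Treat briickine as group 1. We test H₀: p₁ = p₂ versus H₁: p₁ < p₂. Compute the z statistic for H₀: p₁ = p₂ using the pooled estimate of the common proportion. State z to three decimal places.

p̂₁ = 45/914 ≈ 0.049234, p̂₂ = 26/308 ≈ 0.084416.
Pooled p̂ = (45+26)/(914+308) = 71/1222 = 0.058101.
SE = √(p̂(1−p̂)(1/n₁+1/n₂)) = √(0.058101·0.941899·0.00434085) = √(0.000237556) = 0.015413.
z = (0.049234 − 0.084416)/0.015413 = -0.035182/0.015413 = -2.283.
p-value = P(Z < -2.283) ≈ 0.0112.

z = -2.283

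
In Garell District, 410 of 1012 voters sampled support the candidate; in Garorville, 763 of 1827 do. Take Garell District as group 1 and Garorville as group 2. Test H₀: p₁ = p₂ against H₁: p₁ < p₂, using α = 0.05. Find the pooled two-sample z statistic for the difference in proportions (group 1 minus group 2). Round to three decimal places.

z = -0.647

p̂₁ = 410/1012 ≈ 0.40514, p̂₂ = 763/1827 ≈ 0.41762.
Pooled p̂ = (410+763)/(1012+1827) = 1173/2839 = 0.41317.
SE = √(p̂(1−p̂)(1/n₁+1/n₂)) = √(0.41317·0.58683·0.00153549) = √(0.000372296) = 0.01929.
z = (0.40514 − 0.41762)/0.01929 = -0.01248/0.01929 = -0.647.
p-value = P(Z < -0.647) ≈ 0.2588, so at α = 0.05 we fail to reject H₀.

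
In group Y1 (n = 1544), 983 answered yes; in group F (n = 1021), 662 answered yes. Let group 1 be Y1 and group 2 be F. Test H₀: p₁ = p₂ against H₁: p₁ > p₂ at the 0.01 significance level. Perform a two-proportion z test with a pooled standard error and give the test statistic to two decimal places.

p̂₁ = 983/1544 = 0.6367, p̂₂ = 662/1021 = 0.6484.
Pooled p̂ = (983+662)/(1544+1021) = 1645/2565 = 0.6413.
SE = √(0.230027 × 0.0016271) = 0.0193.
z = (0.6367 − 0.6484)/0.0193 = -0.0117/0.0193 = -0.61.
p-value = P(Z > -0.606) ≈ 0.7278; since p > α = 0.01, fail to reject H₀.

z = -0.61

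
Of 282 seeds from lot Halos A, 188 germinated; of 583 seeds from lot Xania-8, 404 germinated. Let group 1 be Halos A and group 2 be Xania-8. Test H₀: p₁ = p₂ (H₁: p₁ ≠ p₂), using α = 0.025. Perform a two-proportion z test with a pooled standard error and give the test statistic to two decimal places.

z = -0.78

p̂₁ = 188/282 = 0.6667, p̂₂ = 404/583 = 0.6930.
Pooled p̂ = (188+404)/(282+583) = 592/865 = 0.6844.
SE = √(p̂(1−p̂)(1/n₁+1/n₂)) = √(0.6844·0.3156·0.00526137) = √(0.00113645) = 0.0337.
z = (0.6667 − 0.6930)/0.0337 = -0.0263/0.0337 = -0.78.
p-value = 2·P(Z > 0.780) ≈ 0.4353. With α = 0.025, fail to reject H₀.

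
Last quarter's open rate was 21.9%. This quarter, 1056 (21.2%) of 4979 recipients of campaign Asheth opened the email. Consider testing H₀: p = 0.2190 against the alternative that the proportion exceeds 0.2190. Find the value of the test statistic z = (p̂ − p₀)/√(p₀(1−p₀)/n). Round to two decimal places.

z = -1.18

p̂ = 1056/4979 = 0.21209.
Under H₀, SE = √(0.219·0.781/4979) = √(3.43521e-05) = 0.00586.
z = (0.21209 − 0.219)/0.00586 = -0.00691/0.00586 = -1.18.
p-value = P(Z > -1.179) ≈ 0.8808.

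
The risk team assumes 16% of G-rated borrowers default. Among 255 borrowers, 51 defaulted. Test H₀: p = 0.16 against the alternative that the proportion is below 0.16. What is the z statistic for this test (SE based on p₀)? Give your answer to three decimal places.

z = 1.742

p̂ = 51/255 ≈ 0.20000.
SE = √(p₀(1−p₀)/n) = √(0.1344/255) = 0.02296.
z = (0.20000 − 0.16)/0.02296 = 0.04000/0.02296 = 1.742.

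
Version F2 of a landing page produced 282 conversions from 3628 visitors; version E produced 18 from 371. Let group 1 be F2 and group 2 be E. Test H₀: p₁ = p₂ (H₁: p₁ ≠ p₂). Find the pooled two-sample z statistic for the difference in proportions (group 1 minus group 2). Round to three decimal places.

p̂₁ = 282/3628 ≈ 0.07773, p̂₂ = 18/371 ≈ 0.04852.
Pooled p̂ = (282+18)/(3628+371) = 300/3999 = 0.07502.
SE = √(p̂(1−p̂)(1/n₁+1/n₂)) = √(0.07502·0.92498·0.00297105) = √(0.000206164) = 0.01436.
z = (0.07773 − 0.04852)/0.01436 = 0.02921/0.01436 = 2.034.

z = 2.034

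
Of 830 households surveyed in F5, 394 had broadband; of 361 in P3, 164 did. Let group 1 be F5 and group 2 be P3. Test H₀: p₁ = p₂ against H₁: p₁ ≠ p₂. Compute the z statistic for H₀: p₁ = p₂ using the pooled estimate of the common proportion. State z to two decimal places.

p̂₁ = 394/830 = 0.4747, p̂₂ = 164/361 = 0.4543.
Pooled p̂ = (394+164)/(830+361) = 558/1191 = 0.4685.
SE = √(0.249009 × 0.0039749) = 0.0315.
z = (0.4747 − 0.4543)/0.0315 = 0.0204/0.0315 = 0.65.
p-value = 2·P(Z > 0.649) ≈ 0.5166.

z = 0.65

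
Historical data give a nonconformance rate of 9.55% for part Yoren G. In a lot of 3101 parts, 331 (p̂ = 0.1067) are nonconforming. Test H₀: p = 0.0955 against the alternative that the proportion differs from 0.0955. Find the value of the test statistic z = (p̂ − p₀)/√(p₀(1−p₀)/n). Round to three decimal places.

p̂ = 331/3101 ≈ 0.106740.
Standard error under H₀: √(0.0955×0.9045/3101) = 0.005278.
z = (0.106740 − 0.0955)/0.005278 = 0.011240/0.005278 = 2.130.

z = 2.130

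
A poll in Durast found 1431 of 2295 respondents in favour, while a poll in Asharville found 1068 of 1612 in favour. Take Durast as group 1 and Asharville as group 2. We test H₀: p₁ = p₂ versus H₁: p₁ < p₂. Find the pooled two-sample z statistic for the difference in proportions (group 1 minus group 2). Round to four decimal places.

p̂₁ = 1431/2295 = 0.6235294, p̂₂ = 1068/1612 = 0.6625310.
Pooled p̂ = (1431+1068)/(2295+1612) = 2499/3907 = 0.6396212.
SE = √(0.230506 × 0.00105608) = 0.0156023.
z = (0.6235294 − 0.6625310)/0.0156023 = -0.0390016/0.0156023 = -2.4997.
p-value = P(Z < -2.500) ≈ 0.0062.

z = -2.4997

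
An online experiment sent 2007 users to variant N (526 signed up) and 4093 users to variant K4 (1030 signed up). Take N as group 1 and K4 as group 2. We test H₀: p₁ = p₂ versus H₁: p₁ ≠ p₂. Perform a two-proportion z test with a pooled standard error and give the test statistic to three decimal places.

z = 0.878

p̂₁ = 526/2007 = 0.26208, p̂₂ = 1030/4093 = 0.25165.
Pooled p̂ = (526+1030)/(2007+4093) = 1556/6100 = 0.25508.
SE = √(0.190015 × 0.000742576) = 0.01188.
z = (0.26208 − 0.25165)/0.01188 = 0.01043/0.01188 = 0.878.
Two-sided p-value ≈ 2·Φ(−0.878) = 0.3798.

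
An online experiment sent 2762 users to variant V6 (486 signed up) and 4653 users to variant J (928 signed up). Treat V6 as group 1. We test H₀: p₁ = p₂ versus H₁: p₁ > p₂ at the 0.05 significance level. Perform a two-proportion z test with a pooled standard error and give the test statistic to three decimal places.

z = -2.488

p̂₁ = 486/2762 ≈ 0.1759594, p̂₂ = 928/4653 ≈ 0.1994412.
Pooled p̂ = (486+928)/(2762+4653) = 1414/7415 = 0.1906945.
SE = √(0.15433 × 0.000576972) = 0.0094363.
z = (0.1759594 − 0.1994412)/0.0094363 = -0.0234818/0.0094363 = -2.488.
p-value = P(Z > -2.488) ≈ 0.9936, so at α = 0.05 we fail to reject H₀.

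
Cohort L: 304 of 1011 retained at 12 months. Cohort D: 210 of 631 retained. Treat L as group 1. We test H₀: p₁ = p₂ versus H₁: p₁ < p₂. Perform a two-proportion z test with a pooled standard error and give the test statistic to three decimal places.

z = -1.365

p̂₁ = 304/1011 ≈ 0.30069, p̂₂ = 210/631 ≈ 0.33281.
Pooled p̂ = (304+210)/(1011+631) = 514/1642 = 0.31303.
SE = √(0.215043 × 0.00257391) = 0.02353.
z = (0.30069 − 0.33281)/0.02353 = -0.03212/0.02353 = -1.365.
p-value = P(Z < -1.365) ≈ 0.0861.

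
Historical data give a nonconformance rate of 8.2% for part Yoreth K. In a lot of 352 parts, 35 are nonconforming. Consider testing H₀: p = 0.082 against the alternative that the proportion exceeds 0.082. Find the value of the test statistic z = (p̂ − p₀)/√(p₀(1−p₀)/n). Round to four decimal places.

z = 1.1920

p̂ = 35/352 ≈ 0.099432.
Under H₀, SE = √(0.082·0.918/352) = √(0.000213852) = 0.014624.
z = (0.099432 − 0.082)/0.014624 = 0.017432/0.014624 = 1.1920.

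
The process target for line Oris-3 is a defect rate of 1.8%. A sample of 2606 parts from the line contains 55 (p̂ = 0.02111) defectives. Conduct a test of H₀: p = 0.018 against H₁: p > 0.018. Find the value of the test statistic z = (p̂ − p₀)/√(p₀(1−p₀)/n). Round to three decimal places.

z = 1.192

p̂ = 55/2606 = 0.021105.
SE = √(p₀(1−p₀)/n) = √(0.017676/2606) = 0.002604.
z = (0.021105 − 0.018)/0.002604 = 0.003105/0.002604 = 1.192.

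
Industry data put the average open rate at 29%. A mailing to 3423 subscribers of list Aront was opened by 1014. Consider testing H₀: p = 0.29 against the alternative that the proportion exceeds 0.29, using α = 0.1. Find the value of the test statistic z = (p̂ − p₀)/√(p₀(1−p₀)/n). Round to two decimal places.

p̂ = 1014/3423 ≈ 0.29623.
SE = √(p₀(1−p₀)/n) = √(0.2059/3423) = 0.00776.
z = (0.29623 − 0.29)/0.00776 = 0.00623/0.00776 = 0.80.
p-value = P(Z > 0.803) ≈ 0.2109. With α = 0.1, fail to reject H₀.

z = 0.80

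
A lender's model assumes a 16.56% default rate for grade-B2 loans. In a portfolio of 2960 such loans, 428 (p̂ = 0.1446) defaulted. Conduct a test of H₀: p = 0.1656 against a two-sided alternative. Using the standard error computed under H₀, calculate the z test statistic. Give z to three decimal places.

z = -3.074

p̂ = 428/2960 = 0.1445946.
SE = √(p₀(1−p₀)/n) = √(0.13818/2960) = 0.0068324.
z = (0.1445946 − 0.1656)/0.0068324 = -0.0210054/0.0068324 = -3.074.
Two-sided p-value ≈ 2·Φ(−3.074) = 0.0021.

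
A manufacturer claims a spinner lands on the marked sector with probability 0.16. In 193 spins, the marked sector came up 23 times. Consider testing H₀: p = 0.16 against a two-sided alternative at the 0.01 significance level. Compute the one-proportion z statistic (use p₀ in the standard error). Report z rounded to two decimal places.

p̂ = 23/193 ≈ 0.1192.
Under H₀, SE = √(0.16·0.84/193) = √(0.000696373) = 0.0264.
z = (0.1192 − 0.16)/0.0264 = -0.0408/0.0264 = -1.55.
Two-sided p-value ≈ 2·Φ(−1.547) = 0.1218; since p > α = 0.01, fail to reject H₀.

z = -1.55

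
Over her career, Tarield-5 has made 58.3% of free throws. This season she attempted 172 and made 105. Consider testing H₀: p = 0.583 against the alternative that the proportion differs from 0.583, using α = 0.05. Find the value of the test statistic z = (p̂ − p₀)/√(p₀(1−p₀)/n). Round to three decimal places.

p̂ = 105/172 = 0.61047.
Standard error under H₀: √(0.583×0.417/172) = 0.03760.
z = (0.61047 − 0.583)/0.03760 = 0.02747/0.03760 = 0.731.
p-value = 2·P(Z > 0.731) ≈ 0.4651. With α = 0.05, fail to reject H₀.

z = 0.731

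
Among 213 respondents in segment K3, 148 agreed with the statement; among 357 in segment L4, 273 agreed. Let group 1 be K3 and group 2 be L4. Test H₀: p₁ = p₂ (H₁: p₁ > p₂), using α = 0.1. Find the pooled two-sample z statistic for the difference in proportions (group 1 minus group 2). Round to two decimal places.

z = -1.84

p̂₁ = 148/213 = 0.6948, p̂₂ = 273/357 = 0.7647.
Pooled p̂ = (148+273)/(213+357) = 421/570 = 0.7386.
SE = √(p̂(1−p̂)(1/n₁+1/n₂)) = √(0.7386·0.2614·0.00749596) = √(0.00144726) = 0.0380.
z = (0.6948 − 0.7647)/0.0380 = -0.0699/0.0380 = -1.84.
p-value = P(Z > -1.837) ≈ 0.9669, so at α = 0.1 we fail to reject H₀.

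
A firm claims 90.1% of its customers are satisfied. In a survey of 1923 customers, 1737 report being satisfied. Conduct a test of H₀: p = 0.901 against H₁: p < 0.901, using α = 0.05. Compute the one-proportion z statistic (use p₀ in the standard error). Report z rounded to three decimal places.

p̂ = 1737/1923 = 0.903276.
SE = √(p₀(1−p₀)/n) = √(0.089199/1923) = 0.006811.
z = (0.903276 − 0.901)/0.006811 = 0.002276/0.006811 = 0.334.
p-value = P(Z < 0.334) ≈ 0.6309. With α = 0.05, fail to reject H₀.

z = 0.334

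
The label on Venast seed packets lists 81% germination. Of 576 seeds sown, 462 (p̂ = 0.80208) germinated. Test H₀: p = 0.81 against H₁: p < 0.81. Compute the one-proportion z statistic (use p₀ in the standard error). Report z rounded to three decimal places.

p̂ = 462/576 = 0.80208.
SE = √(p₀(1−p₀)/n) = √(0.1539/576) = 0.01635.
z = (0.80208 − 0.81)/0.01635 = -0.00792/0.01635 = -0.484.

z = -0.484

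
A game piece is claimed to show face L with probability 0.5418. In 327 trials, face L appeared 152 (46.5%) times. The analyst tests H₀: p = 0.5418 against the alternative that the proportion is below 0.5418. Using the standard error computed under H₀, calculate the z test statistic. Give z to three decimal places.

p̂ = 152/327 ≈ 0.464832.
SE = √(p₀(1−p₀)/n) = √(0.24825/327) = 0.027553.
z = (0.464832 − 0.5418)/0.027553 = -0.076968/0.027553 = -2.793.
p-value = P(Z < -2.793) ≈ 0.0026.

z = -2.793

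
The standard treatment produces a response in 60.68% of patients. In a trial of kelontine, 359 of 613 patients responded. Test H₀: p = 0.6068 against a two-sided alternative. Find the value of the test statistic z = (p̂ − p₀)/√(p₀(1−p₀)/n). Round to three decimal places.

z = -1.072

p̂ = 359/613 = 0.58564.
Under H₀, SE = √(0.6068·0.3932/613) = √(0.000389223) = 0.01973.
z = (0.58564 − 0.6068)/0.01973 = -0.02116/0.01973 = -1.072.
Two-sided p-value ≈ 2·Φ(−1.072) = 0.2836.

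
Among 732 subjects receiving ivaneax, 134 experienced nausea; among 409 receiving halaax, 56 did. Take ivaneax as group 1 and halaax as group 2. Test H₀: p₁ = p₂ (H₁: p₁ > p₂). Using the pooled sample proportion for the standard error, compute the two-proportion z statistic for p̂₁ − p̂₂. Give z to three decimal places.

z = 2.006

p̂₁ = 134/732 = 0.18306, p̂₂ = 56/409 = 0.13692.
Pooled p̂ = (134+56)/(732+409) = 190/1141 = 0.16652.
SE = √(0.138791 × 0.00381111) = 0.02300.
z = (0.18306 − 0.13692)/0.02300 = 0.04614/0.02300 = 2.006.
p-value = P(Z > 2.006) ≈ 0.0224.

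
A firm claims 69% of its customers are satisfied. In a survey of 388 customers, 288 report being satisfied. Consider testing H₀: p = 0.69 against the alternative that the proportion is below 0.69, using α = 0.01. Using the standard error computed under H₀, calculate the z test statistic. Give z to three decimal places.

p̂ = 288/388 ≈ 0.74227.
Standard error under H₀: √(0.69×0.31/388) = 0.02348.
z = (0.74227 − 0.69)/0.02348 = 0.05227/0.02348 = 2.226.
p-value = P(Z < 2.226) ≈ 0.9870; since p > α = 0.01, fail to reject H₀.

z = 2.226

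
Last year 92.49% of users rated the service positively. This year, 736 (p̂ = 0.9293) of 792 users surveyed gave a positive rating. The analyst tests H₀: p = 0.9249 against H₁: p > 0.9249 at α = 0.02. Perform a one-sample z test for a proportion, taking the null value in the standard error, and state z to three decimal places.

p̂ = 736/792 ≈ 0.92929.
Under H₀, SE = √(0.9249·0.0751/792) = √(8.7702e-05) = 0.00936.
z = (0.92929 − 0.9249)/0.00936 = 0.00439/0.00936 = 0.469.
p-value = P(Z > 0.469) ≈ 0.3195. With α = 0.02, fail to reject H₀.

z = 0.469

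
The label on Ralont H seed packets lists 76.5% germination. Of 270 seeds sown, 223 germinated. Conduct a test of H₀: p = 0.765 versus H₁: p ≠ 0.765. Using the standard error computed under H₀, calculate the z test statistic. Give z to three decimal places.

p̂ = 223/270 ≈ 0.825926.
Under H₀, SE = √(0.765·0.235/270) = √(0.000665833) = 0.025804.
z = (0.825926 − 0.765)/0.025804 = 0.060926/0.025804 = 2.361.

z = 2.361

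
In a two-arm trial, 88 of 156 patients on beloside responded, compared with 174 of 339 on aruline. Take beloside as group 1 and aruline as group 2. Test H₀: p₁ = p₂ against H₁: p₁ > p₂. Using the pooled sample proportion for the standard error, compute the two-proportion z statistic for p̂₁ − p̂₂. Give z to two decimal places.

z = 1.05

p̂₁ = 88/156 ≈ 0.5641, p̂₂ = 174/339 ≈ 0.5133.
Pooled p̂ = (88+174)/(156+339) = 262/495 = 0.5293.
SE = √(0.249142 × 0.00936011) = 0.0483.
z = (0.5641 − 0.5133)/0.0483 = 0.0508/0.0483 = 1.05.
p-value = P(Z > 1.053) ≈ 0.1463.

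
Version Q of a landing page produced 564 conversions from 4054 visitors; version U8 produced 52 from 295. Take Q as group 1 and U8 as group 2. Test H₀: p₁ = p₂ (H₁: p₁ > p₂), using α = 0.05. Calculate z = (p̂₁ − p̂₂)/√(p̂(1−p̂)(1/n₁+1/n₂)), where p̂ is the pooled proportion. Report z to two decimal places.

p̂₁ = 564/4054 ≈ 0.1391, p̂₂ = 52/295 ≈ 0.1763.
Pooled p̂ = (564+52)/(4054+295) = 616/4349 = 0.1416.
SE = √(0.121579 × 0.0036365) = 0.0210.
z = (0.1391 − 0.1763)/0.0210 = -0.0372/0.0210 = -1.77.
p-value = P(Z > -1.767) ≈ 0.9614; since p > α = 0.05, fail to reject H₀.

z = -1.77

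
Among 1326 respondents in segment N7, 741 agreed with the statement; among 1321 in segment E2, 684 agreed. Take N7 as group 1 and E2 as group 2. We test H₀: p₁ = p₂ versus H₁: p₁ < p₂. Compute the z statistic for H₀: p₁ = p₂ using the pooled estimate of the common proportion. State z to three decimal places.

z = 2.117

p̂₁ = 741/1326 = 0.55882, p̂₂ = 684/1321 = 0.51779.
Pooled p̂ = (741+684)/(1326+1321) = 1425/2647 = 0.53835.
SE = √(p̂(1−p̂)(1/n₁+1/n₂)) = √(0.53835·0.46165·0.00151115) = √(0.000375566) = 0.01938.
z = (0.55882 − 0.51779)/0.01938 = 0.04103/0.01938 = 2.117.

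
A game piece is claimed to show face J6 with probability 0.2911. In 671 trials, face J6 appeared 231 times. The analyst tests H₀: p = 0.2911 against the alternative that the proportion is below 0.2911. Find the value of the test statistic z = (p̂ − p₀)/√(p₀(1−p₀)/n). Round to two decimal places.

p̂ = 231/671 = 0.34426.
Under H₀, SE = √(0.2911·0.7089/671) = √(0.000307542) = 0.01754.
z = (0.34426 − 0.2911)/0.01754 = 0.05316/0.01754 = 3.03.
p-value = P(Z < 3.031) ≈ 0.9988.

z = 3.03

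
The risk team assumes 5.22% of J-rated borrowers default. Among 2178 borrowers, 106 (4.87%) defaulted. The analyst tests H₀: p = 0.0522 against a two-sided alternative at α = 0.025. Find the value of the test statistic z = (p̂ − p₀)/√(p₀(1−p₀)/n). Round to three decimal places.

z = -0.741

p̂ = 106/2178 ≈ 0.048669.
SE = √(p₀(1−p₀)/n) = √(0.049475/2178) = 0.004766.
z = (0.048669 − 0.0522)/0.004766 = -0.003531/0.004766 = -0.741.
p-value = 2·P(Z > 0.741) ≈ 0.4587, so at α = 0.025 we fail to reject H₀.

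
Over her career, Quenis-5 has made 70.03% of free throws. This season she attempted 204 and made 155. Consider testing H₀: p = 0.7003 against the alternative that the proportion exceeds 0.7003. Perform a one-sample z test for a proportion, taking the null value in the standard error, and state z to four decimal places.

z = 1.8551

p̂ = 155/204 = 0.7598039.
SE = √(p₀(1−p₀)/n) = √(0.20988/204) = 0.0320753.
z = (0.7598039 − 0.7003)/0.0320753 = 0.0595039/0.0320753 = 1.8551.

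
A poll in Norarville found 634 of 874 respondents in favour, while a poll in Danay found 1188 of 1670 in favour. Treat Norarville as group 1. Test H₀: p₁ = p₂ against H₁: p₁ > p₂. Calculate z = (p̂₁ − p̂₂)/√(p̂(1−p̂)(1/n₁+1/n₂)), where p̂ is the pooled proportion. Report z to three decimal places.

z = 0.745

p̂₁ = 634/874 = 0.72540, p̂₂ = 1188/1670 = 0.71138.
Pooled p̂ = (634+1188)/(874+1670) = 1822/2544 = 0.71619.
SE = √(0.20326 × 0.00174297) = 0.01882.
z = (0.72540 − 0.71138)/0.01882 = 0.01402/0.01882 = 0.745.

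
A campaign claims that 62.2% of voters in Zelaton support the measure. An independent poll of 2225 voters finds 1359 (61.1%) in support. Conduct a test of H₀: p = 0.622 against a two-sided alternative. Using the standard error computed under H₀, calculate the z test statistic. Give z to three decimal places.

p̂ = 1359/2225 = 0.610787.
Under H₀, SE = √(0.622·0.378/2225) = √(0.00010567) = 0.010280.
z = (0.610787 − 0.622)/0.010280 = -0.011213/0.010280 = -1.091.
Two-sided p-value ≈ 2·Φ(−1.091) = 0.2753.

z = -1.091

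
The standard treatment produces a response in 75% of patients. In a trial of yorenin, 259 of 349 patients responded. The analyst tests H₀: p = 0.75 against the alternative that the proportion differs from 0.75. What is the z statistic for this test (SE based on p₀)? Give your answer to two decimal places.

z = -0.34

p̂ = 259/349 = 0.7421.
SE = √(p₀(1−p₀)/n) = √(0.1875/349) = 0.0232.
z = (0.7421 − 0.75)/0.0232 = -0.0079/0.0232 = -0.34.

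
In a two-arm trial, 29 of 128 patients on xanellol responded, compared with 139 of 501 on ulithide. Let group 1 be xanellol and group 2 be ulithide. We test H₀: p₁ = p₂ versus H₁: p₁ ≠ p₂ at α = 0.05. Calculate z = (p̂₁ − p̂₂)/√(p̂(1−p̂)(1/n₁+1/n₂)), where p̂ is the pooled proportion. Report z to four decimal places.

p̂₁ = 29/128 = 0.226562, p̂₂ = 139/501 = 0.277445.
Pooled p̂ = (29+139)/(128+501) = 168/629 = 0.267091.
SE = √(0.195753 × 0.00980851) = 0.043818.
z = (0.226562 − 0.277445)/0.043818 = -0.050883/0.043818 = -1.1612.
Two-sided p-value ≈ 2·Φ(−1.161) = 0.2456, so at α = 0.05 we fail to reject H₀.

z = -1.1612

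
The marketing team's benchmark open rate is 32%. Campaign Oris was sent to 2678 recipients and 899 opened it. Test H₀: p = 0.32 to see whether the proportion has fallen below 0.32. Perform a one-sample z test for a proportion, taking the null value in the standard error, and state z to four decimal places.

p̂ = 899/2678 = 0.335698.
Under H₀, SE = √(0.32·0.68/2678) = √(8.12547e-05) = 0.009014.
z = (0.335698 − 0.32)/0.009014 = 0.015698/0.009014 = 1.7415.

z = 1.7415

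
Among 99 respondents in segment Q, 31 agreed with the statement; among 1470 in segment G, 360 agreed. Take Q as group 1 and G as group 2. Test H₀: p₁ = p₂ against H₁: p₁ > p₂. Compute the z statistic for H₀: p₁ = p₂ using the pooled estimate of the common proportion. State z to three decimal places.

z = 1.519

p̂₁ = 31/99 ≈ 0.31313, p̂₂ = 360/1470 ≈ 0.24490.
Pooled p̂ = (31+360)/(99+1470) = 391/1569 = 0.24920.
SE = √(p̂(1−p̂)(1/n₁+1/n₂)) = √(0.24920·0.75080·0.0107813) = √(0.00201719) = 0.04491.
z = (0.31313 − 0.24490)/0.04491 = 0.06823/0.04491 = 1.519.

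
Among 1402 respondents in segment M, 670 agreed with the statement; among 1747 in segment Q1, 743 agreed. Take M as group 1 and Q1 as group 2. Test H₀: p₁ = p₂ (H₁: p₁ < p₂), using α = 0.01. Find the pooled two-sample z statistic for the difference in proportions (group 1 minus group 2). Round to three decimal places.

z = 2.949

p̂₁ = 670/1402 = 0.477889, p̂₂ = 743/1747 = 0.425301.
Pooled p̂ = (670+743)/(1402+1747) = 1413/3149 = 0.448714.
SE = √(0.24737 × 0.00128568) = 0.017834.
z = (0.477889 − 0.425301)/0.017834 = 0.052588/0.017834 = 2.949.
p-value = P(Z < 2.949) ≈ 0.9984, so at α = 0.01 we fail to reject H₀.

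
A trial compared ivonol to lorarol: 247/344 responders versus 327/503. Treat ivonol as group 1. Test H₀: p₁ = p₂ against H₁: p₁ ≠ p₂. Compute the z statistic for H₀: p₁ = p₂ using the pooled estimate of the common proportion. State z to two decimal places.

z = 2.08

p̂₁ = 247/344 ≈ 0.7180, p̂₂ = 327/503 ≈ 0.6501.
Pooled p̂ = (247+327)/(344+503) = 574/847 = 0.6777.
SE = √(p̂(1−p̂)(1/n₁+1/n₂)) = √(0.6777·0.3223·0.00489505) = √(0.00106921) = 0.0327.
z = (0.7180 − 0.6501)/0.0327 = 0.0679/0.0327 = 2.08.
p-value = 2·P(Z > 2.077) ≈ 0.0378.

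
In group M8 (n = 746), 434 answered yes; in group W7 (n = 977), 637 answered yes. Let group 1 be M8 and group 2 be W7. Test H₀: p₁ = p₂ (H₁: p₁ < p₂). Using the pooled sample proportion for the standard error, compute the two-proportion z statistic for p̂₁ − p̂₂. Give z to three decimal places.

p̂₁ = 434/746 ≈ 0.58177, p̂₂ = 637/977 ≈ 0.65200.
Pooled p̂ = (434+637)/(746+977) = 1071/1723 = 0.62159.
SE = √(0.235216 × 0.00236402) = 0.02358.
z = (0.58177 − 0.65200)/0.02358 = -0.07023/0.02358 = -2.978.
p-value = P(Z < -2.978) ≈ 0.0015.

z = -2.978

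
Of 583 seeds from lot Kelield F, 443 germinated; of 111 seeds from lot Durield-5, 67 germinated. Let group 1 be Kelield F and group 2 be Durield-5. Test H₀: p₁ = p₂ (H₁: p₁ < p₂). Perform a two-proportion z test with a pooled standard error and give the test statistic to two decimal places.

p̂₁ = 443/583 = 0.7599, p̂₂ = 67/111 = 0.6036.
Pooled p̂ = (443+67)/(583+111) = 510/694 = 0.7349.
SE = √(p̂(1−p̂)(1/n₁+1/n₂)) = √(0.7349·0.2651·0.0107243) = √(0.00208947) = 0.0457.
z = (0.7599 − 0.6036)/0.0457 = 0.1563/0.0457 = 3.42.
p-value = P(Z < 3.418) ≈ 0.9997.

z = 3.42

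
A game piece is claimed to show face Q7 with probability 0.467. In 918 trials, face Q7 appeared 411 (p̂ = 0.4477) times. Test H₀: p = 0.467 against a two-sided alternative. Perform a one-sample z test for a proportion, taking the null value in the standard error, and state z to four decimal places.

z = -1.1713

p̂ = 411/918 = 0.4477124.
Under H₀, SE = √(0.467·0.533/918) = √(0.000271145) = 0.0164665.
z = (0.4477124 − 0.467)/0.0164665 = -0.0192876/0.0164665 = -1.1713.
Two-sided p-value ≈ 2·Φ(−1.171) = 0.2415.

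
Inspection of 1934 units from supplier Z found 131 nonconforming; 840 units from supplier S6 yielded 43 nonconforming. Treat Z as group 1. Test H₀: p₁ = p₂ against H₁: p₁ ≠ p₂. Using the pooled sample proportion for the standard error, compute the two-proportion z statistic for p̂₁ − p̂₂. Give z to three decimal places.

p̂₁ = 131/1934 = 0.067735, p̂₂ = 43/840 = 0.051190.
Pooled p̂ = (131+43)/(1934+840) = 174/2774 = 0.062725.
SE = √(p̂(1−p̂)(1/n₁+1/n₂)) = √(0.062725·0.937275·0.00170754) = √(0.000100388) = 0.010019.
z = (0.067735 − 0.051190)/0.010019 = 0.016545/0.010019 = 1.651.

z = 1.651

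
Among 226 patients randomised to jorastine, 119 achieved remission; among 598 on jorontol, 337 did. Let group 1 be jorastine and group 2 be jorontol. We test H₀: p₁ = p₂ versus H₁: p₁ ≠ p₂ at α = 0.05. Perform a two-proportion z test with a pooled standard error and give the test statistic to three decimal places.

z = -0.953

p̂₁ = 119/226 = 0.52655, p̂₂ = 337/598 = 0.56355.
Pooled p̂ = (119+337)/(226+598) = 456/824 = 0.55340.
SE = √(p̂(1−p̂)(1/n₁+1/n₂)) = √(0.55340·0.44660·0.00609702) = √(0.00150687) = 0.03882.
z = (0.52655 − 0.56355)/0.03882 = -0.03700/0.03882 = -0.953.
p-value = 2·P(Z > 0.953) ≈ 0.3406; since p > α = 0.05, fail to reject H₀.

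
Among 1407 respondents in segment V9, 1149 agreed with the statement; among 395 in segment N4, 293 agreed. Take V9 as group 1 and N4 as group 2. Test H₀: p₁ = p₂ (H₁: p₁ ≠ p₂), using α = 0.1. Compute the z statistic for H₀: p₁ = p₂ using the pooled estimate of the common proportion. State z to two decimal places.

z = 3.29

p̂₁ = 1149/1407 = 0.81663, p̂₂ = 293/395 = 0.74177.
Pooled p̂ = (1149+293)/(1407+395) = 1442/1802 = 0.80022.
SE = √(0.159867 × 0.00324238) = 0.02277.
z = (0.81663 − 0.74177)/0.02277 = 0.07486/0.02277 = 3.29.
p-value = 2·P(Z > 3.288) ≈ 0.0010; since p < α = 0.1, reject H₀.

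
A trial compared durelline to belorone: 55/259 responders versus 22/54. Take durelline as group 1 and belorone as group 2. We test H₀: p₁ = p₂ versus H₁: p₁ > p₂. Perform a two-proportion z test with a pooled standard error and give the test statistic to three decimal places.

z = -3.027

p̂₁ = 55/259 = 0.21236, p̂₂ = 22/54 = 0.40741.
Pooled p̂ = (55+22)/(259+54) = 77/313 = 0.24601.
SE = √(0.185487 × 0.0223795) = 0.06443.
z = (0.21236 − 0.40741)/0.06443 = -0.19505/0.06443 = -3.027.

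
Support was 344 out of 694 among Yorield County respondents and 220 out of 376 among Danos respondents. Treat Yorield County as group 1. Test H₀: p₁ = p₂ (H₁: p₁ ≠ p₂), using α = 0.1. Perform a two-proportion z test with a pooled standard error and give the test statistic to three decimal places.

p̂₁ = 344/694 ≈ 0.49568, p̂₂ = 220/376 ≈ 0.58511.
Pooled p̂ = (344+220)/(694+376) = 564/1070 = 0.52710.
SE = √(p̂(1−p̂)(1/n₁+1/n₂)) = √(0.52710·0.47290·0.0041005) = √(0.00102211) = 0.03197.
z = (0.49568 − 0.58511)/0.03197 = -0.08943/0.03197 = -2.797.
Two-sided p-value ≈ 2·Φ(−2.797) = 0.0052; since p < α = 0.1, reject H₀.

z = -2.797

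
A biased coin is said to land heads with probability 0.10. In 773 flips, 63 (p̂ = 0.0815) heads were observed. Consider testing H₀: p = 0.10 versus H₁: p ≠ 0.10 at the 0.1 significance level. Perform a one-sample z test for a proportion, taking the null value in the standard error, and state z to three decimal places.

z = -1.714

p̂ = 63/773 ≈ 0.081501.
Under H₀, SE = √(0.1·0.9/773) = √(0.000116429) = 0.010790.
z = (0.081501 − 0.1)/0.010790 = -0.018499/0.010790 = -1.714.
p-value = 2·P(Z > 1.714) ≈ 0.0864; since p < α = 0.1, reject H₀.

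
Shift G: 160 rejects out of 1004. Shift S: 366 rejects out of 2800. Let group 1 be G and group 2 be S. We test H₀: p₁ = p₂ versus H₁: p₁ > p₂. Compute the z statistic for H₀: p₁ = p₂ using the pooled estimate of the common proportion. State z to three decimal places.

p̂₁ = 160/1004 ≈ 0.15936, p̂₂ = 366/2800 ≈ 0.13071.
Pooled p̂ = (160+366)/(1004+2800) = 526/3804 = 0.13828.
SE = √(p̂(1−p̂)(1/n₁+1/n₂)) = √(0.13828·0.86172·0.00135316) = √(0.000161236) = 0.01270.
z = (0.15936 − 0.13071)/0.01270 = 0.02865/0.01270 = 2.256.
p-value = P(Z > 2.256) ≈ 0.0120.

z = 2.256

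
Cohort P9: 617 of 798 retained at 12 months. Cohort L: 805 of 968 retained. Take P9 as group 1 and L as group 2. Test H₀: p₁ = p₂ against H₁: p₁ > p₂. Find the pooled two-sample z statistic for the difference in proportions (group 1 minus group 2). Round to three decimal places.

p̂₁ = 617/798 = 0.773183, p̂₂ = 805/968 = 0.831612.
Pooled p̂ = (617+805)/(798+968) = 1422/1766 = 0.805210.
SE = √(0.156847 × 0.00228619) = 0.018936.
z = (0.773183 − 0.831612)/0.018936 = -0.058429/0.018936 = -3.086.

z = -3.086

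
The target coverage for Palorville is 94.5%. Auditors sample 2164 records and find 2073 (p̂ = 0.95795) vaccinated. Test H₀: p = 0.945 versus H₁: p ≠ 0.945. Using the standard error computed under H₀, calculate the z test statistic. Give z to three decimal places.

z = 2.642

p̂ = 2073/2164 ≈ 0.957948.
Standard error under H₀: √(0.945×0.055/2164) = 0.004901.
z = (0.957948 − 0.945)/0.004901 = 0.012948/0.004901 = 2.642.
p-value = 2·P(Z > 2.642) ≈ 0.0082.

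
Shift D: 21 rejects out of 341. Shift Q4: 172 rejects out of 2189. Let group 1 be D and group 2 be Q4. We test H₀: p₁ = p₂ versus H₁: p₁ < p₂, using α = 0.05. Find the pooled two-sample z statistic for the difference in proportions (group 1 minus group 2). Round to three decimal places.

p̂₁ = 21/341 = 0.061584, p̂₂ = 172/2189 = 0.078575.
Pooled p̂ = (21+172)/(341+2189) = 193/2530 = 0.076285.
SE = √(0.0704652 × 0.00338938) = 0.015454.
z = (0.061584 − 0.078575)/0.015454 = -0.016991/0.015454 = -1.099.
p-value = P(Z < -1.099) ≈ 0.1358. With α = 0.05, fail to reject H₀.

z = -1.099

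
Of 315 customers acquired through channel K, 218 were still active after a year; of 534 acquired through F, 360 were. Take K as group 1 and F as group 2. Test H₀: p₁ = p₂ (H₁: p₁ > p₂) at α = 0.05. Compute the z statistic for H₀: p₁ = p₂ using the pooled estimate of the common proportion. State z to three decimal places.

z = 0.541

p̂₁ = 218/315 ≈ 0.692063, p̂₂ = 360/534 ≈ 0.674157.
Pooled p̂ = (218+360)/(315+534) = 578/849 = 0.680801.
SE = √(0.217311 × 0.00504726) = 0.033118.
z = (0.692063 − 0.674157)/0.033118 = 0.017906/0.033118 = 0.541.
p-value = P(Z > 0.541) ≈ 0.2944, so at α = 0.05 we fail to reject H₀.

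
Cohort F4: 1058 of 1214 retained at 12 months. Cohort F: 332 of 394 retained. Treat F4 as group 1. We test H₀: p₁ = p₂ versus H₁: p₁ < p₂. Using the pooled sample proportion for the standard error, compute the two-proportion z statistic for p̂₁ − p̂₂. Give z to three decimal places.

z = 1.454

p̂₁ = 1058/1214 ≈ 0.87150, p̂₂ = 332/394 ≈ 0.84264.
Pooled p̂ = (1058+332)/(1214+394) = 1390/1608 = 0.86443.
SE = √(0.117192 × 0.00336179) = 0.01985.
z = (0.87150 − 0.84264)/0.01985 = 0.02886/0.01985 = 1.454.
p-value = P(Z < 1.454) ≈ 0.9270.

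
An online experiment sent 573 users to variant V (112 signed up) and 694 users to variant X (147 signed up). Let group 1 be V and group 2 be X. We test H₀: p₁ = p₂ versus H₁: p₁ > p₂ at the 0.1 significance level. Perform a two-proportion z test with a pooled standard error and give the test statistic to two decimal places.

p̂₁ = 112/573 = 0.19546, p̂₂ = 147/694 = 0.21182.
Pooled p̂ = (112+147)/(573+694) = 259/1267 = 0.20442.
SE = √(p̂(1−p̂)(1/n₁+1/n₂)) = √(0.20442·0.79558·0.00318612) = √(0.000518167) = 0.02276.
z = (0.19546 − 0.21182)/0.02276 = -0.01636/0.02276 = -0.72.
p-value = P(Z > -0.718) ≈ 0.7637. With α = 0.1, fail to reject H₀.

z = -0.72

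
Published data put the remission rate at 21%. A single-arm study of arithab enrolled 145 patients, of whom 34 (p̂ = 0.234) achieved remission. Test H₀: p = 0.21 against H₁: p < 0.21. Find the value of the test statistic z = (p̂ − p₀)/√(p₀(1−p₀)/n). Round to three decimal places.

p̂ = 34/145 ≈ 0.23448.
Standard error under H₀: √(0.21×0.79/145) = 0.03383.
z = (0.23448 − 0.21)/0.03383 = 0.02448/0.03383 = 0.724.
p-value = P(Z < 0.724) ≈ 0.7654.

z = 0.724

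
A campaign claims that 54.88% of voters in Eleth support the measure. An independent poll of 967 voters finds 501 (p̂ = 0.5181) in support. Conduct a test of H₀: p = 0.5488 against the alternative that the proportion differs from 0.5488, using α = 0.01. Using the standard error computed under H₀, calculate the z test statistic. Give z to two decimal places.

p̂ = 501/967 = 0.5181.
Under H₀, SE = √(0.5488·0.4512/967) = √(0.000256069) = 0.0160.
z = (0.5181 − 0.5488)/0.0160 = -0.0307/0.0160 = -1.92.
p-value = 2·P(Z > 1.919) ≈ 0.0550, so at α = 0.01 we fail to reject H₀.

z = -1.92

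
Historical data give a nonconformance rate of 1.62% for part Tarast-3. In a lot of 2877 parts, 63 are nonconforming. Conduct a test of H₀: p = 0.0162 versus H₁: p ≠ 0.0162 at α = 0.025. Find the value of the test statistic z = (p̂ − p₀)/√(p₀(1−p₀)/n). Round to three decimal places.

p̂ = 63/2877 ≈ 0.021898.
Under H₀, SE = √(0.0162·0.9838/2877) = √(5.53965e-06) = 0.002354.
z = (0.021898 − 0.0162)/0.002354 = 0.005698/0.002354 = 2.421.
p-value = 2·P(Z > 2.421) ≈ 0.0155. With α = 0.025, reject H₀.

z = 2.421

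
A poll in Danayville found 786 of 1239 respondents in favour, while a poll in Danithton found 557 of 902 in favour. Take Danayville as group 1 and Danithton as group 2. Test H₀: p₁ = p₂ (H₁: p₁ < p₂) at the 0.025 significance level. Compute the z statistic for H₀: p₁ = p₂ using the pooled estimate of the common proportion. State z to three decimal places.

p̂₁ = 786/1239 ≈ 0.63438, p̂₂ = 557/902 ≈ 0.61752.
Pooled p̂ = (786+557)/(1239+902) = 1343/2141 = 0.62728.
SE = √(p̂(1−p̂)(1/n₁+1/n₂)) = √(0.62728·0.37272·0.00191575) = √(0.000447903) = 0.02116.
z = (0.63438 − 0.61752)/0.02116 = 0.01686/0.02116 = 0.797.
p-value = P(Z < 0.797) ≈ 0.7873. With α = 0.025, fail to reject H₀.

z = 0.797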